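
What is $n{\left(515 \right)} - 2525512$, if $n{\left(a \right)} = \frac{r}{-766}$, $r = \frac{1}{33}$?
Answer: $- \frac{63839892337}{25278} \approx -2.5255 \cdot 10^{6}$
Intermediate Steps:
$r = \frac{1}{33} \approx 0.030303$
$n{\left(a \right)} = - \frac{1}{25278}$ ($n{\left(a \right)} = \frac{1}{33 \left(-766\right)} = \frac{1}{33} \left(- \frac{1}{766}\right) = - \frac{1}{25278}$)
$n{\left(515 \right)} - 2525512 = - \frac{1}{25278} - 2525512 = - \frac{63839892337}{25278}$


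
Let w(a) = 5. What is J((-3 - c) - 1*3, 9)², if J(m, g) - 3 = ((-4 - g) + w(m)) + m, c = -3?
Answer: 64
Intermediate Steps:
J(m, g) = 4 + m - g (J(m, g) = 3 + (((-4 - g) + 5) + m) = 3 + ((1 - g) + m) = 3 + (1 + m - g) = 4 + m - g)
J((-3 - c) - 1*3, 9)² = (4 + ((-3 - 1*(-3)) - 1*3) - 1*9)² = (4 + ((-3 + 3) - 3) - 9)² = (4 + (0 - 3) - 9)² = (4 - 3 - 9)² = (-8)² = 64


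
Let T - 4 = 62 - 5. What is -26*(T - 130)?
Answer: 1794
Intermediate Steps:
T = 61 (T = 4 + (62 - 5) = 4 + 57 = 61)
-26*(T - 130) = -26*(61 - 130) = -26*(-69) = 1794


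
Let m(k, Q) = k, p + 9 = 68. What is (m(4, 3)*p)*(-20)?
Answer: -4720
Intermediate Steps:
p = 59 (p = -9 + 68 = 59)
(m(4, 3)*p)*(-20) = (4*59)*(-20) = 236*(-20) = -4720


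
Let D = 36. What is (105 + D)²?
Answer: 19881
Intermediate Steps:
(105 + D)² = (105 + 36)² = 141² = 19881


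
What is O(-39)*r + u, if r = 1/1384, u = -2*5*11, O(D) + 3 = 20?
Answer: -152223/1384 ≈ -109.99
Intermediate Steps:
O(D) = 17 (O(D) = -3 + 20 = 17)
u = -110 (u = -10*11 = -110)
r = 1/1384 ≈ 0.00072254
O(-39)*r + u = 17*(1/1384) - 110 = 17/1384 - 110 = -152223/1384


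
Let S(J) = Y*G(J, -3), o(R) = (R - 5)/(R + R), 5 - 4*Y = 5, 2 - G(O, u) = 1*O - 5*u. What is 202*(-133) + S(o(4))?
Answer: -26866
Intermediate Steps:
G(O, u) = 2 - O + 5*u (G(O, u) = 2 - (1*O - 5*u) = 2 - (O - 5*u) = 2 + (-O + 5*u) = 2 - O + 5*u)
Y = 0 (Y = 5/4 - ¼*5 = 5/4 - 5/4 = 0)
o(R) = (-5 + R)/(2*R) (o(R) = (-5 + R)/((2*R)) = (-5 + R)*(1/(2*R)) = (-5 + R)/(2*R))
S(J) = 0 (S(J) = 0*(2 - J + 5*(-3)) = 0*(2 - J - 15) = 0*(-13 - J) = 0)
202*(-133) + S(o(4)) = 202*(-133) + 0 = -26866 + 0 = -26866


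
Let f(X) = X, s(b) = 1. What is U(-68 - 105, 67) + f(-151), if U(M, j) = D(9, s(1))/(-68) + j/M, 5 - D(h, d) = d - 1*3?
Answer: -1782131/11764 ≈ -151.49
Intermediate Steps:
D(h, d) = 8 - d (D(h, d) = 5 - (d - 1*3) = 5 - (d - 3) = 5 - (-3 + d) = 5 + (3 - d) = 8 - d)
U(M, j) = -7/68 + j/M (U(M, j) = (8 - 1*1)/(-68) + j/M = (8 - 1)*(-1/68) + j/M = 7*(-1/68) + j/M = -7/68 + j/M)
U(-68 - 105, 67) + f(-151) = (-7/68 + 67/(-68 - 105)) - 151 = (-7/68 + 67/(-173)) - 151 = (-7/68 + 67*(-1/173)) - 151 = (-7/68 - 67/173) - 151 = -5767/11764 - 151 = -1782131/11764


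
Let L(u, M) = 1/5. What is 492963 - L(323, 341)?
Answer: 2464814/5 ≈ 4.9296e+5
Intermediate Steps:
L(u, M) = ⅕
492963 - L(323, 341) = 492963 - 1*⅕ = 492963 - ⅕ = 2464814/5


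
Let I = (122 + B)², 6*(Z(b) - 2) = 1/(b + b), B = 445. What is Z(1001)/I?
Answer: 24025/3861725868 ≈ 6.2213e-6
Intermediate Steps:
Z(b) = 2 + 1/(12*b) (Z(b) = 2 + 1/(6*(b + b)) = 2 + 1/(6*((2*b))) = 2 + (1/(2*b))/6 = 2 + 1/(12*b))
I = 321489 (I = (122 + 445)² = 567² = 321489)
Z(1001)/I = (2 + (1/12)/1001)/321489 = (2 + (1/12)*(1/1001))*(1/321489) = (2 + 1/12012)*(1/321489) = (24025/12012)*(1/321489) = 24025/3861725868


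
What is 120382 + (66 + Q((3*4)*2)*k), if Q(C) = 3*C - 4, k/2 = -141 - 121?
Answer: 84816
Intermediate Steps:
k = -524 (k = 2*(-141 - 121) = 2*(-262) = -524)
Q(C) = -4 + 3*C
120382 + (66 + Q((3*4)*2)*k) = 120382 + (66 + (-4 + 3*((3*4)*2))*(-524)) = 120382 + (66 + (-4 + 3*(12*2))*(-524)) = 120382 + (66 + (-4 + 3*24)*(-524)) = 120382 + (66 + (-4 + 72)*(-524)) = 120382 + (66 + 68*(-524)) = 120382 + (66 - 35632) = 120382 - 35566 = 84816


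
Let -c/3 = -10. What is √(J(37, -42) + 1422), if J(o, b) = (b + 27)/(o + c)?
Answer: √6382353/67 ≈ 37.706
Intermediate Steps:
c = 30 (c = -3*(-10) = 30)
J(o, b) = (27 + b)/(30 + o) (J(o, b) = (b + 27)/(o + 30) = (27 + b)/(30 + o))
√(J(37, -42) + 1422) = √((27 - 42)/(30 + 37) + 1422) = √(-15/67 + 1422) = √(95259/67) = √6382353/67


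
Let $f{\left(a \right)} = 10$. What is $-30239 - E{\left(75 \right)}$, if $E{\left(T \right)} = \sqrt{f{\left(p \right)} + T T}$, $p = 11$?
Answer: $-30239 - 7 \sqrt{115} \approx -30314.0$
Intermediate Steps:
$E{\left(T \right)} = \sqrt{10 + T^{2}}$ ($E{\left(T \right)} = \sqrt{10 + T T} = \sqrt{10 + T^{2}}$)
$-30239 - E{\left(75 \right)} = -30239 - \sqrt{10 + 75^{2}} = -30239 - \sqrt{10 + 5625} = -30239 - \sqrt{5635} = -30239 - 7 \sqrt{115}$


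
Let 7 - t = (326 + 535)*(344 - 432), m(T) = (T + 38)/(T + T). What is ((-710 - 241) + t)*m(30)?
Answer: 1272008/15 ≈ 84801.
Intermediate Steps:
m(T) = (38 + T)/(2*T) (m(T) = (38 + T)/((2*T)) = (38 + T)*(1/(2*T)) = (38 + T)/(2*T))
t = 75775 (t = 7 - (326 + 535)*(344 - 432) = 7 - 861*(-88) = 7 - 1*(-75768) = 7 + 75768 = 75775)
((-710 - 241) + t)*m(30) = ((-710 - 241) + 75775)*((1/2)*(38 + 30)/30) = (-951 + 75775)*((1/2)*(1/30)*68) = 74824*(17/15) = 1272008/15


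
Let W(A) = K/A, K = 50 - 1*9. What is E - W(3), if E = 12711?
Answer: 38092/3 ≈ 12697.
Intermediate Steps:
K = 41 (K = 50 - 9 = 41)
W(A) = 41/A
E - W(3) = 12711 - 41/3 = 38092/3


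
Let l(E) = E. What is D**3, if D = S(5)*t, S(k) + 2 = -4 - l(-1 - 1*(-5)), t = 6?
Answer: -216000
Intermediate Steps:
S(k) = -10 (S(k) = -2 + (-4 - (-1 - 1*(-5))) = -2 + (-4 - (-1 + 5)) = -2 + (-4 - 1*4) = -2 + (-4 - 4) = -2 - 8 = -10)
D = -60 (D = -10*6 = -60)
D**3 = (-60)**3 = -216000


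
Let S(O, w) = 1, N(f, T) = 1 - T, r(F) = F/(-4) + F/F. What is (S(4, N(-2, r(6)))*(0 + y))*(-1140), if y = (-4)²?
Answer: -18240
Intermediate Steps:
r(F) = 1 - F/4 (r(F) = F*(-¼) + 1 = -F/4 + 1 = 1 - F/4)
y = 16
(S(4, N(-2, r(6)))*(0 + y))*(-1140) = (1*(0 + 16))*(-1140) = (1*16)*(-1140) = 16*(-1140) = -18240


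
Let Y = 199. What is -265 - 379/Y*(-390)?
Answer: 95075/199 ≈ 477.76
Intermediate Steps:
-265 - 379/Y*(-390) = -265 - 379/199*(-390) = -265 + 147810/199 = 95075/199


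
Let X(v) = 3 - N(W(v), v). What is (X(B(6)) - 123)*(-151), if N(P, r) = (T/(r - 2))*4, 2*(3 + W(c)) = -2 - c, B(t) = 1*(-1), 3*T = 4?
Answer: 160664/9 ≈ 17852.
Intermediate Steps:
T = 4/3 (T = (⅓)*4 = 4/3 ≈ 1.3333)
B(t) = -1
W(c) = -4 - c/2 (W(c) = -3 + (-2 - c)/2 = -3 + (-1 - c/2) = -4 - c/2)
N(P, r) = 16/(3*(-2 + r)) (N(P, r) = (4/(3*(r - 2)))*4 = (4/(3*(-2 + r)))*4 = 16/(3*(-2 + r)))
X(v) = 3 - 16/(3*(-2 + v))
(X(B(6)) - 123)*(-151) = ((-34 + 9*(-1))/(3*(-2 - 1)) - 123)*(-151) = ((⅓)*(-34 - 9)/(-3) - 123)*(-151) = ((⅓)*(-⅓)*(-43) - 123)*(-151) = (43/9 - 123)*(-151) = -1064/9*(-151) = 160664/9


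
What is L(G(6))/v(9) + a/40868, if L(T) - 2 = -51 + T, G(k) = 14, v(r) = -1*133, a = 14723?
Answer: 484077/776492 ≈ 0.62341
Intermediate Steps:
v(r) = -133
L(T) = -49 + T (L(T) = 2 + (-51 + T) = -49 + T)
L(G(6))/v(9) + a/40868 = (-49 + 14)/(-133) + 14723/40868 = -35*(-1/133) + 14723*(1/40868) = 5/19 + 14723/40868 = 484077/776492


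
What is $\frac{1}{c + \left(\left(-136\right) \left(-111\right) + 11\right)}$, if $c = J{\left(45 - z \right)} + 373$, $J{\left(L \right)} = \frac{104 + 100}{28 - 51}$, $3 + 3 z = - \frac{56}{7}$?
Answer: $\frac{23}{355836} \approx 6.4636 \cdot 10^{-5}$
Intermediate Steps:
$z = - \frac{11}{3}$ ($z = -1 + \frac{\left(-56\right) \frac{1}{7}}{3} = -1 + \frac{1}{3} \left(-8\right) = -1 - \frac{8}{3} = - \frac{11}{3} \approx -3.6667$)
$J{\left(L \right)} = - \frac{204}{23}$ ($J{\left(L \right)} = \frac{204}{-23} = 204 \left(- \frac{1}{23}\right) = - \frac{204}{23}$)
$c = \frac{8375}{23}$ ($c = - \frac{204}{23} + 373 = \frac{8375}{23} \approx 364.13$)
$\frac{1}{c + \left(\left(-136\right) \left(-111\right) + 11\right)} = \frac{1}{\frac{8375}{23} + \left(\left(-136\right) \left(-111\right) + 11\right)} = \frac{1}{\frac{8375}{23} + \left(15096 + 11\right)} = \frac{1}{\frac{8375}{23} + 15107} = \frac{1}{\frac{355836}{23}} = \frac{23}{355836}$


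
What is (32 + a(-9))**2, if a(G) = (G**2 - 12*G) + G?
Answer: 44944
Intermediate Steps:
a(G) = G**2 - 11*G
(32 + a(-9))**2 = (32 - 9*(-11 - 9))**2 = (32 - 9*(-20))**2 = (32 + 180)**2 = 212**2 = 44944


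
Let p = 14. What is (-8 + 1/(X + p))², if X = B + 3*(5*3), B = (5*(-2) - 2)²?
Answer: 2634129/41209 ≈ 63.921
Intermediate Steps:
B = 144 (B = (-10 - 2)² = (-12)² = 144)
X = 189 (X = 144 + 3*(5*3) = 144 + 3*15 = 144 + 45 = 189)
(-8 + 1/(X + p))² = (-8 + 1/(189 + 14))² = (-8 + 1/203)² = (-1623/203)² = 2634129/41209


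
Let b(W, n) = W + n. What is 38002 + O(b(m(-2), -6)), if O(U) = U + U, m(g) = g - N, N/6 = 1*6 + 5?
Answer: 37854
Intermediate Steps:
N = 66 (N = 6*(1*6 + 5) = 6*(6 + 5) = 6*11 = 66)
m(g) = -66 + g (m(g) = g - 1*66 = g - 66 = -66 + g)
O(U) = 2*U
38002 + O(b(m(-2), -6)) = 38002 + 2*((-66 - 2) - 6) = 38002 + 2*(-68 - 6) = 38002 + 2*(-74) = 38002 - 148 = 37854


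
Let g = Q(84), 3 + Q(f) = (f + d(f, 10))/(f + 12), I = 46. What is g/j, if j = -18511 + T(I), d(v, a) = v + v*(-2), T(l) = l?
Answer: 1/6155 ≈ 0.00016247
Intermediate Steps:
d(v, a) = -v (d(v, a) = v - 2*v = -v)
Q(f) = -3 (Q(f) = -3 + (f - f)/(f + 12) = -3 + 0/(12 + f) = -3 + 0 = -3)
g = -3
j = -18465 (j = -18511 + 46 = -18465)
g/j = -3/(-18465) = -3*(-1/18465) = 1/6155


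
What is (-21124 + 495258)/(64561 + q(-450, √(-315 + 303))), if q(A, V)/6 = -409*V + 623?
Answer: 32382878066/4737018793 + 2327049672*I*√3/4737018793 ≈ 6.8361 + 0.85087*I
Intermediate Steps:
q(A, V) = 3738 - 2454*V (q(A, V) = 6*(-409*V + 623) = 6*(623 - 409*V) = 3738 - 2454*V)
(-21124 + 495258)/(64561 + q(-450, √(-315 + 303))) = (-21124 + 495258)/(64561 + (3738 - 2454*√(-315 + 303))) = 474134/(64561 + (3738 - 4908*I*√3)) = 474134/(68299 - 4908*I*√3)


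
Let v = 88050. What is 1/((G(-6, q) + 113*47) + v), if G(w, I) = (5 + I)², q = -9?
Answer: 1/93377 ≈ 1.0709e-5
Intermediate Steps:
1/((G(-6, q) + 113*47) + v) = 1/(((5 - 9)² + 113*47) + 88050) = 1/(((-4)² + 5311) + 88050) = 1/((16 + 5311) + 88050) = 1/(5327 + 88050) = 1/93377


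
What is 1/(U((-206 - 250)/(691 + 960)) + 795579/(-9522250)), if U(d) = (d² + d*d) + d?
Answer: -25955758572250/5377435927779 ≈ -4.8268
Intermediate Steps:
U(d) = d + 2*d² (U(d) = (d² + d²) + d = 2*d² + d = d + 2*d²)
1/(U((-206 - 250)/(691 + 960)) + 795579/(-9522250)) = 1/(((-206 - 250)/(691 + 960))*(1 + 2*((-206 - 250)/(691 + 960))) + 795579/(-9522250)) = 1/((-456/1651)*(1 + 2*(-456/1651)) + 795579*(-1/9522250)) = 1/((-456*1/1651)*(1 + 2*(-456*1/1651)) - 795579/9522250) = 1/(-456*(1 + 2*(-456/1651))/1651 - 795579/9522250) = 1/(-456*(1 - 912/1651)/1651 - 795579/9522250) = 1/(-456/1651*739/1651 - 795579/9522250) = 1/(-336984/2725801 - 795579/9522250) = 1/(-5377435927779/25955758572250) = -25955758572250/5377435927779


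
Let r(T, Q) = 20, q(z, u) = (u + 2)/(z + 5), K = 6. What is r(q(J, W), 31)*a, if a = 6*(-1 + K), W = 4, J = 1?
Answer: 600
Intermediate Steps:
q(z, u) = (2 + u)/(5 + z)
a = 30 (a = 6*(-1 + 6) = 6*5 = 30)
r(q(J, W), 31)*a = 20*30 = 600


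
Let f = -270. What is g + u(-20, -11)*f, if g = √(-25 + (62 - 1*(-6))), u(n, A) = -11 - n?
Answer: -2430 + √43 ≈ -2423.4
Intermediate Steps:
g = √43 (g = √(-25 + (62 + 6)) = √(-25 + 68) = √43 ≈ 6.5574)
g + u(-20, -11)*f = √43 + (-11 - 1*(-20))*(-270) = √43 + (-11 + 20)*(-270) = √43 + 9*(-270) = √43 - 2430 = -2430 + √43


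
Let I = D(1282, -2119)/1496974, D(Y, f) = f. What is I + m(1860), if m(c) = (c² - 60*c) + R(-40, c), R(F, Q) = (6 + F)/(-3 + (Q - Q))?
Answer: 15035657746759/4490922 ≈ 3.3480e+6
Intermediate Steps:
I = -2119/1496974 ≈ -0.0014155
R(F, Q) = -2 - F/3 (R(F, Q) = (6 + F)/(-3 + 0) = (6 + F)/(-3) = (6 + F)*(-⅓) = -2 - F/3)
m(c) = 34/3 + c² - 60*c (m(c) = (c² - 60*c) + (-2 - ⅓*(-40)) = (c² - 60*c) + (-2 + 40/3) = (c² - 60*c) + 34/3 = 34/3 + c² - 60*c)
I + m(1860) = -2119/1496974 + (34/3 + 1860² - 60*1860) = -2119/1496974 + (34/3 + 3459600 - 111600) = -2119/1496974 + 10044034/3 = 15035657746759/4490922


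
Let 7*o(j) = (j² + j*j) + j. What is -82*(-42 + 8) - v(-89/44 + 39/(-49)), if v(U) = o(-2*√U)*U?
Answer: 11302685743/4067294 - 6077*I*√66847/1162084 ≈ 2778.9 - 1.352*I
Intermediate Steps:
o(j) = j/7 + 2*j²/7 (o(j) = ((j² + j*j) + j)/7 = ((j² + j²) + j)/7 = (2*j² + j)/7 = (j + 2*j²)/7 = j/7 + 2*j²/7)
v(U) = -2*U^(3/2)*(1 - 4*√U)/7 (v(U) = ((-2*√U)*(1 + 2*(-2*√U))/7)*U = ((-2*√U)*(1 - 4*√U)/7)*U = (-2*√U*(1 - 4*√U)/7)*U = -2*U^(3/2)*(1 - 4*√U)/7)
-82*(-42 + 8) - v(-89/44 + 39/(-49)) = -82*(-42 + 8) - (-2*(-89/44 + 39/(-49))^(3/2)/7 + 8*(-89/44 + 39/(-49))²/7) = -82*(-34) - (-2*(-89*1/44 + 39*(-1/49))^(3/2)/7 + 8*(-89*1/44 + 39*(-1/49))²/7) = 2788 - (-2*(-89/44 - 39/49)^(3/2)/7 + 8*(-89/44 - 39/49)²/7) = 2788 - (-(-6077)*I*√66847/1162084 + 8*(-6077/2156)²/7) = 2788 - (-(-6077)*I*√66847/1162084 + (8/7)*(36929929/4648336)) = 2788 - (6077*I*√66847/1162084 + 36929929/4067294) = 2788 - (36929929/4067294 + 6077*I*√66847/1162084) = 2788 + (-36929929/4067294 - 6077*I*√66847/1162084) = 11302685743/4067294 - 6077*I*√66847/1162084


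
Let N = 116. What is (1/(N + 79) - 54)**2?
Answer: 110859841/38025 ≈ 2915.4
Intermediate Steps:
(1/(N + 79) - 54)**2 = (1/(116 + 79) - 54)**2 = (1/195 - 54)**2 = (-10529/195)**2 = 110859841/38025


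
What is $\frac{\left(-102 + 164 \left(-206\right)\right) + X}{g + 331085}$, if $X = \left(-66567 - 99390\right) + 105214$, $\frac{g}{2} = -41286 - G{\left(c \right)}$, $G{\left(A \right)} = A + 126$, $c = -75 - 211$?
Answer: $- \frac{94629}{248833} \approx -0.38029$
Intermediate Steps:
$c = -286$
$G{\left(A \right)} = 126 + A$
$g = -82252$ ($g = 2 \left(-41286 - \left(126 - 286\right)\right) = 2 \left(-41286 - -160\right) = 2 \left(-41286 + 160\right) = 2 \left(-41126\right) = -82252$)
$X = -60743$ ($X = -165957 + 105214 = -60743$)
$\frac{\left(-102 + 164 \left(-206\right)\right) + X}{g + 331085} = \frac{\left(-102 + 164 \left(-206\right)\right) - 60743}{-82252 + 331085} = \frac{\left(-102 - 33784\right) - 60743}{248833} = \left(-33886 - 60743\right) \frac{1}{248833} = \left(-94629\right) \frac{1}{248833} = - \frac{94629}{248833}$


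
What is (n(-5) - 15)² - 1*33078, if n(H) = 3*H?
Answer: -32178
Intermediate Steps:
(n(-5) - 15)² - 1*33078 = (3*(-5) - 15)² - 1*33078 = (-15 - 15)² - 33078 = (-30)² - 33078 = 900 - 33078 = -32178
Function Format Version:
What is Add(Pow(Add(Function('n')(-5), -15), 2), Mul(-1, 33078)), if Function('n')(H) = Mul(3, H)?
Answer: -32178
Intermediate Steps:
Add(Pow(Add(Function('n')(-5), -15), 2), Mul(-1, 33078)) = Add(Pow(Add(Mul(3, -5), -15), 2), Mul(-1, 33078)) = Add(Pow(Add(-15, -15), 2), -33078) = Add(Pow(-30, 2), -33078) = Add(900, -33078) = -32178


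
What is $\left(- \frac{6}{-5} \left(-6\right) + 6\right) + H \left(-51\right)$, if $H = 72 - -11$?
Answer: $- \frac{21171}{5} \approx -4234.2$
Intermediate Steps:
$H = 83$ ($H = 72 + 11 = 83$)
$\left(- \frac{6}{-5} \left(-6\right) + 6\right) + H \left(-51\right) = \left(- \frac{6}{-5} \left(-6\right) + 6\right) + 83 \left(-51\right) = \left(\left(-6\right) \left(- \frac{1}{5}\right) \left(-6\right) + 6\right) - 4233 = \left(\frac{6}{5} \left(-6\right) + 6\right) - 4233 = \left(- \frac{36}{5} + 6\right) - 4233 = - \frac{6}{5} - 4233 = - \frac{21171}{5}$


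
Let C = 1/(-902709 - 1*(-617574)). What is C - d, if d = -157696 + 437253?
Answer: -79711485196/285135 ≈ -2.7956e+5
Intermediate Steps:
d = 279557
C = -1/285135 (C = 1/(-902709 + 617574) = 1/(-285135) = -1/285135 ≈ -3.5071e-6)
C - d = -1/285135 - 1*279557 = -1/285135 - 279557 = -79711485196/285135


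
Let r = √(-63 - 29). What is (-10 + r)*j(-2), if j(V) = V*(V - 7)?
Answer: -180 + 36*I*√23 ≈ -180.0 + 172.65*I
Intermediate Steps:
j(V) = V*(-7 + V)
r = 2*I*√23 (r = √(-92) = 2*I*√23 ≈ 9.5917*I)
(-10 + r)*j(-2) = (-10 + 2*I*√23)*(-2*(-7 - 2)) = (-10 + 2*I*√23)*(-2*(-9)) = (-10 + 2*I*√23)*18 = -180 + 36*I*√23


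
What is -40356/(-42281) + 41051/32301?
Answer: 3039216487/1365718581 ≈ 2.2254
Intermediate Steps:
-40356/(-42281) + 41051/32301 = -40356*(-1/42281) + 41051*(1/32301) = 40356/42281 + 41051/32301 = 3039216487/1365718581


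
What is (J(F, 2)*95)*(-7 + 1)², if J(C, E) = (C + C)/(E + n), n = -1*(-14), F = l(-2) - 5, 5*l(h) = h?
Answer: -4617/2 ≈ -2308.5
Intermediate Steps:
l(h) = h/5
F = -27/5 (F = (⅕)*(-2) - 5 = -⅖ - 5 = -27/5 ≈ -5.4000)
n = 14
J(C, E) = 2*C/(14 + E) (J(C, E) = (C + C)/(E + 14) = (2*C)/(14 + E) = 2*C/(14 + E))
(J(F, 2)*95)*(-7 + 1)² = ((2*(-27/5)/(14 + 2))*95)*(-7 + 1)² = ((2*(-27/5)/16)*95)*(-6)² = ((2*(-27/5)*(1/16))*95)*36 = -27/40*95*36 = -513/8*36 = -4617/2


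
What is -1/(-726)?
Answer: 1/726 ≈ 0.0013774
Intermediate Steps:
-1/(-726) = -1*(-1/726) = 1/726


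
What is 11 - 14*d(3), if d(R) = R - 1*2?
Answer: -3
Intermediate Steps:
d(R) = -2 + R (d(R) = R - 2 = -2 + R)
11 - 14*d(3) = 11 - 14*(-2 + 3) = 11 - 14*1 = 11 - 14 = -3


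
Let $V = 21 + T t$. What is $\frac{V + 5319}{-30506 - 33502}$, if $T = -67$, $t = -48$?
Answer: $- \frac{713}{5334} \approx -0.13367$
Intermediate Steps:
$V = 3237$ ($V = 21 - -3216 = 21 + 3216 = 3237$)
$\frac{V + 5319}{-30506 - 33502} = \frac{3237 + 5319}{-30506 - 33502} = \frac{8556}{-64008} = 8556 \left(- \frac{1}{64008}\right) = - \frac{713}{5334}$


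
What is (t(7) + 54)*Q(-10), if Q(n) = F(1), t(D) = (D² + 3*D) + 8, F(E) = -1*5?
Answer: -660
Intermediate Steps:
F(E) = -5
t(D) = 8 + D² + 3*D
Q(n) = -5
(t(7) + 54)*Q(-10) = ((8 + 7² + 3*7) + 54)*(-5) = ((8 + 49 + 21) + 54)*(-5) = (78 + 54)*(-5) = 132*(-5) = -660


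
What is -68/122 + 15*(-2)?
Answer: -1864/61 ≈ -30.557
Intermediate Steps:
-68/122 + 15*(-2) = -68*1/122 - 30 = -34/61 - 30 = -1864/61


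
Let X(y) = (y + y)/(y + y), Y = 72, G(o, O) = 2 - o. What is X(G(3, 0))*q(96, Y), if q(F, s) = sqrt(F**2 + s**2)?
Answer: 120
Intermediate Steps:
X(y) = 1 (X(y) = (2*y)/((2*y)) = (2*y)*(1/(2*y)) = 1)
X(G(3, 0))*q(96, Y) = 1*sqrt(96**2 + 72**2) = 1*sqrt(9216 + 5184) = 1*sqrt(14400) = 1*120 = 120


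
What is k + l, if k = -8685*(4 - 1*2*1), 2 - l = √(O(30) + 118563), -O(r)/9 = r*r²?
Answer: -17368 - I*√124437 ≈ -17368.0 - 352.76*I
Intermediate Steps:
O(r) = -9*r³ (O(r) = -9*r*r² = -9*r³)
l = 2 - I*√124437 (l = 2 - √(-9*30³ + 118563) = 2 - √(-9*27000 + 118563) = 2 - √(-243000 + 118563) = 2 - √(-124437) = 2 - I*√124437 ≈ 2.0 - 352.76*I)
k = -17370 (k = -8685*(4 - 2*1) = -8685*(4 - 2) = -8685*2 = -17370)
k + l = -17370 + (2 - I*√124437) = -17368 - I*√124437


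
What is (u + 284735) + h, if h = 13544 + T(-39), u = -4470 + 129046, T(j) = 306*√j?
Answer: 422855 + 306*I*√39 ≈ 4.2286e+5 + 1911.0*I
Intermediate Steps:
u = 124576
h = 13544 + 306*I*√39 (h = 13544 + 306*√(-39) = 13544 + 306*(I*√39) = 13544 + 306*I*√39 ≈ 13544.0 + 1911.0*I)
(u + 284735) + h = (124576 + 284735) + (13544 + 306*I*√39) = 409311 + (13544 + 306*I*√39) = 422855 + 306*I*√39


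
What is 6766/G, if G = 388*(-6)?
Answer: -3383/1164 ≈ -2.9064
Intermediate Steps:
G = -2328
6766/G = 6766/(-2328) = 6766*(-1/2328) = -3383/1164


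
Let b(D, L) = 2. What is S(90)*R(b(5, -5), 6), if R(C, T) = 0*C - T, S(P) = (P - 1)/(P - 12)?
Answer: -89/13 ≈ -6.8462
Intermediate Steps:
S(P) = (-1 + P)/(-12 + P)
R(C, T) = -T (R(C, T) = 0 - T = -T)
S(90)*R(b(5, -5), 6) = ((-1 + 90)/(-12 + 90))*(-1*6) = (89/78)*(-6) = -89/13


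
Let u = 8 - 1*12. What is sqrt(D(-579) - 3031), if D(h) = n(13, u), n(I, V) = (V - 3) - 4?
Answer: 39*I*sqrt(2) ≈ 55.154*I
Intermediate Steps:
u = -4 (u = 8 - 12 = -4)
n(I, V) = -7 + V (n(I, V) = (-3 + V) - 4 = -7 + V)
D(h) = -11 (D(h) = -7 - 4 = -11)
sqrt(D(-579) - 3031) = sqrt(-11 - 3031) = sqrt(-3042) = 39*I*sqrt(2)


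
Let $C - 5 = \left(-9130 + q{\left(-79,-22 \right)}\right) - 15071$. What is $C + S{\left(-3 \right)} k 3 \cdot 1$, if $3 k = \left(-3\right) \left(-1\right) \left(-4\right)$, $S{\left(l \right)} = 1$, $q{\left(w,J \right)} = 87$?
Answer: $-24121$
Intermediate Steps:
$k = -4$ ($k = \frac{\left(-3\right) \left(-1\right) \left(-4\right)}{3} = \frac{3 \left(-4\right)}{3} = \frac{1}{3} \left(-12\right) = -4$)
$C = -24109$ ($C = 5 + \left(\left(-9130 + 87\right) - 15071\right) = 5 - 24114 = -24109$)
$C + S{\left(-3 \right)} k 3 \cdot 1 = -24109 + 1 \left(-4\right) 3 \cdot 1 = -24109 - 12 = -24121$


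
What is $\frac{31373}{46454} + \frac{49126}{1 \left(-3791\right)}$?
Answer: $- \frac{2163164161}{176107114} \approx -12.283$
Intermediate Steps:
$\frac{31373}{46454} + \frac{49126}{1 \left(-3791\right)} = 31373 \cdot \frac{1}{46454} + \frac{49126}{-3791} = \frac{31373}{46454} + 49126 \left(- \frac{1}{3791}\right) = \frac{31373}{46454} - \frac{49126}{3791} = - \frac{2163164161}{176107114}$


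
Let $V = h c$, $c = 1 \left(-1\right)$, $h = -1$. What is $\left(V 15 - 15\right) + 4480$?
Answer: $4480$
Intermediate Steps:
$c = -1$
$V = 1$ ($V = \left(-1\right) \left(-1\right) = 1$)
$\left(V 15 - 15\right) + 4480 = \left(1 \cdot 15 - 15\right) + 4480 = \left(15 - 15\right) + 4480 = 0 + 4480 = 4480$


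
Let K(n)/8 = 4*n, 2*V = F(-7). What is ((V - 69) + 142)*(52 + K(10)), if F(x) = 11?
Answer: 29202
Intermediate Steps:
V = 11/2 (V = (1/2)*11 = 11/2 ≈ 5.5000)
K(n) = 32*n (K(n) = 8*(4*n) = 32*n)
((V - 69) + 142)*(52 + K(10)) = ((11/2 - 69) + 142)*(52 + 32*10) = (-127/2 + 142)*(52 + 320) = (157/2)*372 = 29202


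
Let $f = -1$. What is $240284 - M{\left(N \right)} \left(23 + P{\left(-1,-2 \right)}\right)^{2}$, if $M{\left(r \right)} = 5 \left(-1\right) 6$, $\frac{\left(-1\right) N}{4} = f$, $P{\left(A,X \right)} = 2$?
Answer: $259034$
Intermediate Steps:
$N = 4$ ($N = \left(-4\right) \left(-1\right) = 4$)
$M{\left(r \right)} = -30$ ($M{\left(r \right)} = \left(-5\right) 6 = -30$)
$240284 - M{\left(N \right)} \left(23 + P{\left(-1,-2 \right)}\right)^{2} = 240284 - - 30 \left(23 + 2\right)^{2} = 240284 - - 30 \cdot 25^{2} = 240284 - \left(-30\right) 625 = 240284 - -18750 = 240284 + 18750 = 259034$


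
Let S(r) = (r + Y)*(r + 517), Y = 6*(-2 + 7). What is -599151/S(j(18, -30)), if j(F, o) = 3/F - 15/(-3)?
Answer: -21569436/661063 ≈ -32.628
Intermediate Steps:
j(F, o) = 5 + 3/F (j(F, o) = 3/F - 15*(-1/3) = 3/F + 5 = 5 + 3/F)
Y = 30 (Y = 6*5 = 30)
S(r) = (30 + r)*(517 + r) (S(r) = (r + 30)*(r + 517) = (30 + r)*(517 + r))
-599151/S(j(18, -30)) = -599151/(15510 + (5 + 3/18)**2 + 547*(5 + 3/18)) = -599151/(15510 + (5 + 3*(1/18))**2 + 547*(5 + 3*(1/18))) = -599151/(15510 + (5 + 1/6)**2 + 547*(5 + 1/6)) = -599151/(15510 + (31/6)**2 + 547*(31/6)) = -599151/(15510 + 961/36 + 16957/6) = -599151/661063/36 = -599151*36/661063 = -21569436/661063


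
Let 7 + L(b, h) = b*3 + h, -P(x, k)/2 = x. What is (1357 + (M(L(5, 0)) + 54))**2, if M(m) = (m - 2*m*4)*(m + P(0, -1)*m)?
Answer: 927369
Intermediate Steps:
P(x, k) = -2*x
L(b, h) = -7 + h + 3*b (L(b, h) = -7 + (b*3 + h) = -7 + (3*b + h) = -7 + (h + 3*b) = -7 + h + 3*b)
M(m) = -7*m**2 (M(m) = (m - 2*m*4)*(m + (-2*0)*m) = (m - 8*m)*(m + 0*m) = (-7*m)*(m + 0) = (-7*m)*m = -7*m**2)
(1357 + (M(L(5, 0)) + 54))**2 = (1357 + (-7*(-7 + 0 + 3*5)**2 + 54))**2 = (1357 + (-7*(-7 + 0 + 15)**2 + 54))**2 = (1357 + (-7*8**2 + 54))**2 = (1357 + (-7*64 + 54))**2 = (1357 + (-448 + 54))**2 = (1357 - 394)**2 = 963**2 = 927369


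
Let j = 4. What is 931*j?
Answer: 3724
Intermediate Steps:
931*j = 931*4 = 3724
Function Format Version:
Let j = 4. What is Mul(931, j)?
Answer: 3724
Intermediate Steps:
Mul(931, j) = Mul(931, 4) = 3724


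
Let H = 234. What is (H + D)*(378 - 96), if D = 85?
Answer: 89958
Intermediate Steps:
(H + D)*(378 - 96) = (234 + 85)*(378 - 96) = 319*282 = 89958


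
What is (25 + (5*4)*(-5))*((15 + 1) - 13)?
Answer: -225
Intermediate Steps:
(25 + (5*4)*(-5))*((15 + 1) - 13) = (25 + 20*(-5))*(16 - 13) = (25 - 100)*3 = -75*3 = -225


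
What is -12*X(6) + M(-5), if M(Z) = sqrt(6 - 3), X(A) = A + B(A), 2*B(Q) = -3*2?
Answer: -36 + sqrt(3) ≈ -34.268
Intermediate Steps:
B(Q) = -3 (B(Q) = (-3*2)/2 = (1/2)*(-6) = -3)
X(A) = -3 + A (X(A) = A - 3 = -3 + A)
M(Z) = sqrt(3)
-12*X(6) + M(-5) = -12*(-3 + 6) + sqrt(3) = -12*3 + sqrt(3) = -36 + sqrt(3)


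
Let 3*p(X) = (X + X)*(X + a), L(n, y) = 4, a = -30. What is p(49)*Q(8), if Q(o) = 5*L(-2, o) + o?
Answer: 52136/3 ≈ 17379.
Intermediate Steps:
p(X) = 2*X*(-30 + X)/3 (p(X) = ((X + X)*(X - 30))/3 = ((2*X)*(-30 + X))/3 = (2*X*(-30 + X))/3 = 2*X*(-30 + X)/3)
Q(o) = 20 + o (Q(o) = 5*4 + o = 20 + o)
p(49)*Q(8) = ((⅔)*49*(-30 + 49))*(20 + 8) = ((⅔)*49*19)*28 = (1862/3)*28 = 52136/3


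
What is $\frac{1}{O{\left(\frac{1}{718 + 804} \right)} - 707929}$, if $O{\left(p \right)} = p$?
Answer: $- \frac{1522}{1077467937} \approx -1.4126 \cdot 10^{-6}$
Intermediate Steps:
$\frac{1}{O{\left(\frac{1}{718 + 804} \right)} - 707929} = \frac{1}{\frac{1}{718 + 804} - 707929} = \frac{1}{\frac{1}{1522} - 707929} = \frac{1}{- \frac{1077467937}{1522}} = - \frac{1522}{1077467937}$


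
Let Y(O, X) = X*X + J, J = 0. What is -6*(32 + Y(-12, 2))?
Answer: -216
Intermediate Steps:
Y(O, X) = X**2 (Y(O, X) = X*X + 0 = X**2 + 0 = X**2)
-6*(32 + Y(-12, 2)) = -6*(32 + 2**2) = -6*(32 + 4) = -6*36 = -216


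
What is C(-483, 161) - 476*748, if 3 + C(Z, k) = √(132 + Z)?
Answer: -356051 + 3*I*√39 ≈ -3.5605e+5 + 18.735*I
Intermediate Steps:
C(Z, k) = -3 + √(132 + Z)
C(-483, 161) - 476*748 = (-3 + √(132 - 483)) - 476*748 = (-3 + √(-351)) - 356048 = (-3 + 3*I*√39) - 356048 = -356051 + 3*I*√39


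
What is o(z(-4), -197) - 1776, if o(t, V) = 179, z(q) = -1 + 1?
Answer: -1597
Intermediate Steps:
z(q) = 0
o(z(-4), -197) - 1776 = 179 - 1776 = -1597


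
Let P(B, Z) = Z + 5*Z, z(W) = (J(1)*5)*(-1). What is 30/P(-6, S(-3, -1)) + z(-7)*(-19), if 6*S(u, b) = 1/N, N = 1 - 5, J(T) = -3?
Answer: -405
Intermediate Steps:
N = -4
z(W) = 15 (z(W) = -3*5*(-1) = -15*(-1) = 15)
S(u, b) = -1/24 (S(u, b) = (1/6)/(-4) = (1/6)*(-1/4) = -1/24)
P(B, Z) = 6*Z
30/P(-6, S(-3, -1)) + z(-7)*(-19) = 30/((6*(-1/24))) + 15*(-19) = 30/(-1/4) - 285 = 30*(-4) - 285 = -120 - 285 = -405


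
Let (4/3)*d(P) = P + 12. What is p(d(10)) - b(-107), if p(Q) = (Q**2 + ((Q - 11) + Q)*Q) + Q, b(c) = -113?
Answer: 3059/4 ≈ 764.75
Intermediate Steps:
d(P) = 9 + 3*P/4 (d(P) = 3*(P + 12)/4 = 3*(12 + P)/4 = 9 + 3*P/4)
p(Q) = Q + Q**2 + Q*(-11 + 2*Q) (p(Q) = (Q**2 + ((-11 + Q) + Q)*Q) + Q = (Q**2 + (-11 + 2*Q)*Q) + Q = (Q**2 + Q*(-11 + 2*Q)) + Q = Q + Q**2 + Q*(-11 + 2*Q))
p(d(10)) - b(-107) = (9 + (3/4)*10)*(-10 + 3*(9 + (3/4)*10)) - 1*(-113) = (9 + 15/2)*(-10 + 3*(9 + 15/2)) + 113 = 33*(-10 + 3*(33/2))/2 + 113 = 33*(-10 + 99/2)/2 + 113 = (33/2)*(79/2) + 113 = 2607/4 + 113 = 3059/4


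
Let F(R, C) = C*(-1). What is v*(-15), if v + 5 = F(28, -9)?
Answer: -60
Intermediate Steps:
F(R, C) = -C
v = 4 (v = -5 - 1*(-9) = -5 + 9 = 4)
v*(-15) = 4*(-15) = -60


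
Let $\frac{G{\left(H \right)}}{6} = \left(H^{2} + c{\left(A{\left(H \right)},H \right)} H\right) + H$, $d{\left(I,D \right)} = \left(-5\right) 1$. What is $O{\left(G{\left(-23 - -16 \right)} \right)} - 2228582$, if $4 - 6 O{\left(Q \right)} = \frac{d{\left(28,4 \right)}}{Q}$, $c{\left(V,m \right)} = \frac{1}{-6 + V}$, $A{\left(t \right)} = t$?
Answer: $- \frac{44366597119}{19908} \approx -2.2286 \cdot 10^{6}$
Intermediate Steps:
$d{\left(I,D \right)} = -5$
$G{\left(H \right)} = 6 H + 6 H^{2} + \frac{6 H}{-6 + H}$ ($G{\left(H \right)} = 6 \left(\left(H^{2} + \frac{H}{-6 + H}\right) + H\right) = 6 \left(H + H^{2} + \frac{H}{-6 + H}\right) = 6 H + 6 H^{2} + \frac{6 H}{-6 + H}$)
$O{\left(Q \right)} = \frac{2}{3} + \frac{5}{6 Q}$ ($O{\left(Q \right)} = \frac{2}{3} - \frac{\left(-5\right) \frac{1}{Q}}{6} = \frac{2}{3} + \frac{5}{6 Q}$)
$O{\left(G{\left(-23 - -16 \right)} \right)} - 2228582 = \frac{5 + 4 \frac{6 \left(-23 - -16\right) \left(1 + \left(1 - 7\right) \left(-6 - 7\right)\right)}{-6 - 7}}{6 \frac{6 \left(-23 - -16\right) \left(1 + \left(1 - 7\right) \left(-6 - 7\right)\right)}{-6 - 7}} - 2228582 = \frac{5 + 4 \frac{6 \left(-23 + 16\right) \left(1 + \left(1 + \left(-23 + 16\right)\right) \left(-6 + \left(-23 + 16\right)\right)\right)}{-6 + \left(-23 + 16\right)}}{6 \frac{6 \left(-23 + 16\right) \left(1 + \left(1 + \left(-23 + 16\right)\right) \left(-6 + \left(-23 + 16\right)\right)\right)}{-6 + \left(-23 + 16\right)}} - 2228582 = \frac{5 + 4 \cdot 6 \left(-7\right) \frac{1}{-6 - 7} \left(1 + \left(1 - 7\right) \left(-6 - 7\right)\right)}{6 \cdot 6 \left(-7\right) \frac{1}{-6 - 7} \left(1 + \left(1 - 7\right) \left(-6 - 7\right)\right)} - 2228582 = \frac{5 + 4 \cdot 6 \left(-7\right) \frac{1}{-13} \left(1 - -78\right)}{6 \cdot 6 \left(-7\right) \frac{1}{-13} \left(1 - -78\right)} - 2228582 = \frac{5 + 4 \cdot 6 \left(-7\right) \left(- \frac{1}{13}\right) \left(1 + 78\right)}{6 \cdot 6 \left(-7\right) \left(- \frac{1}{13}\right) \left(1 + 78\right)} - 2228582 = \frac{5 + 4 \cdot 6 \left(-7\right) \left(- \frac{1}{13}\right) 79}{6 \cdot 6 \left(-7\right) \left(- \frac{1}{13}\right) 79} - 2228582 = \frac{5 + 4 \cdot \frac{3318}{13}}{6 \cdot \frac{3318}{13}} - 2228582 = \frac{1}{6} \cdot \frac{13}{3318} \left(5 + \frac{13272}{13}\right) - 2228582 = \frac{1}{6} \cdot \frac{13}{3318} \cdot \frac{13337}{13} - 2228582 = \frac{13337}{19908} - 2228582 = - \frac{44366597119}{19908}$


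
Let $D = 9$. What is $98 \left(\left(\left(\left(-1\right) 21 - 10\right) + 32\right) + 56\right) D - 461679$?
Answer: $-411405$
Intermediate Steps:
$98 \left(\left(\left(\left(-1\right) 21 - 10\right) + 32\right) + 56\right) D - 461679 = 98 \left(\left(\left(\left(-1\right) 21 - 10\right) + 32\right) + 56\right) 9 - 461679 = 98 \left(\left(\left(-21 - 10\right) + 32\right) + 56\right) 9 - 461679 = 98 \left(\left(-31 + 32\right) + 56\right) 9 - 461679 = 98 \left(1 + 56\right) 9 - 461679 = 98 \cdot 57 \cdot 9 - 461679 = 5586 \cdot 9 - 461679 = 50274 - 461679 = -411405$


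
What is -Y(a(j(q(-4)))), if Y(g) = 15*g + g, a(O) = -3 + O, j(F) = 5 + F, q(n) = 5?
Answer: -112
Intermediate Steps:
Y(g) = 16*g
-Y(a(j(q(-4)))) = -16*(-3 + (5 + 5)) = -16*(-3 + 10) = -16*7 = -1*112 = -112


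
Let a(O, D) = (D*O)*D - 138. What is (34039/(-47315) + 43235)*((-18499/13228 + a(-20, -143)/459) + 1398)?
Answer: 1045952960690335381/47880035730 ≈ 2.1845e+7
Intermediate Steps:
a(O, D) = -138 + O*D**2 (a(O, D) = O*D**2 - 138 = -138 + O*D**2)
(34039/(-47315) + 43235)*((-18499/13228 + a(-20, -143)/459) + 1398) = (34039/(-47315) + 43235)*((-18499/13228 + (-138 - 20*(-143)**2)/459) + 1398) = (34039*(-1/47315) + 43235)*((-18499*1/13228 + (-138 - 20*20449)*(1/459)) + 1398) = (-34039/47315 + 43235)*((-18499/13228 + (-138 - 408980)*(1/459)) + 1398) = 2045629986*((-18499/13228 - 409118*1/459) + 1398)/47315 = 2045629986*((-18499/13228 - 409118/459) + 1398)/47315 = 2045629986*(-5420303945/6071652 + 1398)/47315 = (2045629986/47315)*(3067865551/6071652) = 1045952960690335381/47880035730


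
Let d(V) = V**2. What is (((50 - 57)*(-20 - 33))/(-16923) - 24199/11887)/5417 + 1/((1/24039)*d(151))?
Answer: 26185950874251409/24846335621395917 ≈ 1.0539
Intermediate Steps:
(((50 - 57)*(-20 - 33))/(-16923) - 24199/11887)/5417 + 1/((1/24039)*d(151)) = (((50 - 57)*(-20 - 33))/(-16923) - 24199/11887)/5417 + 1/((1/24039)*(151**2)) = (-7*(-53)*(-1/16923) - 24199*1/11887)*(1/5417) + 1/((1/24039)*22801) = (371*(-1/16923) - 24199/11887)*(1/5417) + 24039*(1/22801) = (-371/16923 - 24199/11887)*(1/5417) + 24039/22801 = -413929754/201163701*1/5417 + 24039/22801 = -413929754/1089703768317 + 24039/22801 = 26185950874251409/24846335621395917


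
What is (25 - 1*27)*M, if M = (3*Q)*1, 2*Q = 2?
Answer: -6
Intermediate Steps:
Q = 1 (Q = (½)*2 = 1)
M = 3 (M = (3*1)*1 = 3*1 = 3)
(25 - 1*27)*M = (25 - 1*27)*3 = (25 - 27)*3 = -2*3 = -6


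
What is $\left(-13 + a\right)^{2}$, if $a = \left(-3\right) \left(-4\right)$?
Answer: $1$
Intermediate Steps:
$a = 12$
$\left(-13 + a\right)^{2} = \left(-13 + 12\right)^{2} = \left(-1\right)^{2} = 1$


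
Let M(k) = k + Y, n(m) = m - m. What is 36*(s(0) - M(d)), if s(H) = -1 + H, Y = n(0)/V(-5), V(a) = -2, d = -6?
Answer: 180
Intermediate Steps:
n(m) = 0
Y = 0 (Y = 0/(-2) = 0*(-½) = 0)
M(k) = k (M(k) = k + 0 = k)
36*(s(0) - M(d)) = 36*((-1 + 0) - 1*(-6)) = 36*(-1 + 6) = 36*5 = 180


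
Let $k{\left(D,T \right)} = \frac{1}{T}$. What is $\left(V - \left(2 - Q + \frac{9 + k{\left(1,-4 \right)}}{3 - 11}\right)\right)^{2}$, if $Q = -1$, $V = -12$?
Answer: $\frac{198025}{1024} \approx 193.38$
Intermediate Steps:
$\left(V - \left(2 - Q + \frac{9 + k{\left(1,-4 \right)}}{3 - 11}\right)\right)^{2} = \left(-12 - \left(3 + \frac{9 + \frac{1}{-4}}{3 - 11}\right)\right)^{2} = \left(-12 - \left(3 + \frac{9 - \frac{1}{4}}{-8}\right)\right)^{2} = \left(-12 - \left(3 + \frac{35}{4} \left(- \frac{1}{8}\right)\right)\right)^{2} = \left(-12 - \frac{61}{32}\right)^{2} = \left(- \frac{445}{32}\right)^{2} = \frac{198025}{1024}$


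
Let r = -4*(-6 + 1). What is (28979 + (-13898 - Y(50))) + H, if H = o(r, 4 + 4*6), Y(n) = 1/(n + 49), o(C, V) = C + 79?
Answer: 1502819/99 ≈ 15180.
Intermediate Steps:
r = 20 (r = -4*(-5) = 20)
o(C, V) = 79 + C
Y(n) = 1/(49 + n)
H = 99 (H = 79 + 20 = 99)
(28979 + (-13898 - Y(50))) + H = (28979 + (-13898 - 1/(49 + 50))) + 99 = (28979 + (-13898 - 1/99)) + 99 = (28979 - 1375903/99) + 99 = 1493018/99 + 99 = 1502819/99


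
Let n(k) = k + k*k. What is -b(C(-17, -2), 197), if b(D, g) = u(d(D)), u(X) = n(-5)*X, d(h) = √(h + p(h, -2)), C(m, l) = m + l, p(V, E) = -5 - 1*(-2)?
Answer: -20*I*√22 ≈ -93.808*I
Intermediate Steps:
n(k) = k + k²
p(V, E) = -3 (p(V, E) = -5 + 2 = -3)
C(m, l) = l + m
d(h) = √(-3 + h) (d(h) = √(h - 3) = √(-3 + h))
u(X) = 20*X (u(X) = (-5*(1 - 5))*X = (-5*(-4))*X = 20*X)
b(D, g) = 20*√(-3 + D)
-b(C(-17, -2), 197) = -20*√(-3 + (-2 - 17)) = -20*√(-3 - 19) = -20*√(-22) = -20*I*√22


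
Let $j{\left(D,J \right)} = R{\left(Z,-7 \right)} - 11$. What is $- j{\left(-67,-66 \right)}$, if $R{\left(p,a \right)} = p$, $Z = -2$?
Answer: $13$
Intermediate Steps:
$j{\left(D,J \right)} = -13$ ($j{\left(D,J \right)} = -2 - 11 = -13$)
$- j{\left(-67,-66 \right)} = \left(-1\right) \left(-13\right) = 13$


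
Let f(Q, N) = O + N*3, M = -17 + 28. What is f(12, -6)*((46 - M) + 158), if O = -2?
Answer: -3860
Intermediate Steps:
M = 11
f(Q, N) = -2 + 3*N (f(Q, N) = -2 + N*3 = -2 + 3*N)
f(12, -6)*((46 - M) + 158) = (-2 + 3*(-6))*((46 - 1*11) + 158) = (-2 - 18)*((46 - 11) + 158) = -20*(35 + 158) = -20*193 = -3860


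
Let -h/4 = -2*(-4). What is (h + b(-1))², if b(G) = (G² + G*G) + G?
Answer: 961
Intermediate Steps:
b(G) = G + 2*G² (b(G) = (G² + G²) + G = 2*G² + G = G + 2*G²)
h = -32 (h = -(-8)*(-4) = -4*8 = -32)
(h + b(-1))² = (-32 - (1 + 2*(-1)))² = (-32 - (1 - 2))² = (-32 - 1*(-1))² = (-32 + 1)² = (-31)² = 961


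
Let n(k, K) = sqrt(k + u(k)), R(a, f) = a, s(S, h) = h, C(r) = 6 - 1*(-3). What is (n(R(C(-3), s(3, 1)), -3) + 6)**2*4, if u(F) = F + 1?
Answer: 220 + 48*sqrt(19) ≈ 429.23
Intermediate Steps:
u(F) = 1 + F
C(r) = 9 (C(r) = 6 + 3 = 9)
n(k, K) = sqrt(1 + 2*k) (n(k, K) = sqrt(k + (1 + k)) = sqrt(1 + 2*k))
(n(R(C(-3), s(3, 1)), -3) + 6)**2*4 = (sqrt(1 + 2*9) + 6)**2*4 = (sqrt(1 + 18) + 6)**2*4 = (sqrt(19) + 6)**2*4 = (6 + sqrt(19))**2*4 = 4*(6 + sqrt(19))**2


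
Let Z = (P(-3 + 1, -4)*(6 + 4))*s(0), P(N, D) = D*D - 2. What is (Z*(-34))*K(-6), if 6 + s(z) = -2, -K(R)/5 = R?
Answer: 1142400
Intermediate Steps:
K(R) = -5*R
s(z) = -8 (s(z) = -6 - 2 = -8)
P(N, D) = -2 + D² (P(N, D) = D² - 2 = -2 + D²)
Z = -1120 (Z = ((-2 + (-4)²)*(6 + 4))*(-8) = ((-2 + 16)*10)*(-8) = (14*10)*(-8) = 140*(-8) = -1120)
(Z*(-34))*K(-6) = (-1120*(-34))*(-5*(-6)) = 38080*30 = 1142400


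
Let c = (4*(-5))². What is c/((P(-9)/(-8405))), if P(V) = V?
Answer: 3362000/9 ≈ 3.7356e+5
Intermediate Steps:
c = 400 (c = (-20)² = 400)
c/((P(-9)/(-8405))) = 400/((-9/(-8405))) = 400/((-9*(-1/8405))) = 400/(9/8405) = 400*(8405/9) = 3362000/9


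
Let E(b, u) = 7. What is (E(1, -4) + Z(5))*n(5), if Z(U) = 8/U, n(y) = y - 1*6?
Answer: -43/5 ≈ -8.6000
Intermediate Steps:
n(y) = -6 + y (n(y) = y - 6 = -6 + y)
(E(1, -4) + Z(5))*n(5) = (7 + 8/5)*(-6 + 5) = (7 + 8*(⅕))*(-1) = (7 + 8/5)*(-1) = (43/5)*(-1) = -43/5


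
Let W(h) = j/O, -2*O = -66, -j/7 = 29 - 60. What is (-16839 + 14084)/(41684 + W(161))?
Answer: -3135/47441 ≈ -0.066082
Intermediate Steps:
j = 217 (j = -7*(29 - 60) = -7*(-31) = 217)
O = 33 (O = -1/2*(-66) = 33)
W(h) = 217/33
(-16839 + 14084)/(41684 + W(161)) = (-16839 + 14084)/(41684 + 217/33) = -2755/1375789/33 = -2755*33/1375789 = -3135/47441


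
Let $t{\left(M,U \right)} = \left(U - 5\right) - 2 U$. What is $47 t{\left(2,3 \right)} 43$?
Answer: $-16168$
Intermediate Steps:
$t{\left(M,U \right)} = -5 - U$ ($t{\left(M,U \right)} = \left(-5 + U\right) - 2 U = -5 - U$)
$47 t{\left(2,3 \right)} 43 = 47 \left(-5 - 3\right) 43 = 47 \left(-8\right) 43 = \left(-376\right) 43 = -16168$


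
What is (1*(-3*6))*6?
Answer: -108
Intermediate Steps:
(1*(-3*6))*6 = (1*(-18))*6 = -18*6 = -108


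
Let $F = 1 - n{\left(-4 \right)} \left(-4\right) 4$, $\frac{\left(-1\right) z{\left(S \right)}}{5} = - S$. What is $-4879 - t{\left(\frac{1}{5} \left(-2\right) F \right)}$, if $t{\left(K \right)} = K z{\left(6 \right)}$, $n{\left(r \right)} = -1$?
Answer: $-5059$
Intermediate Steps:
$z{\left(S \right)} = 5 S$ ($z{\left(S \right)} = - 5 \left(- S\right) = 5 S$)
$F = -15$ ($F = 1 - \left(-1\right) \left(-4\right) 4 = 1 - 4 \cdot 4 = 1 - 16 = -15$)
$t{\left(K \right)} = 30 K$ ($t{\left(K \right)} = K 5 \cdot 6 = K 30 = 30 K$)
$-4879 - t{\left(\frac{1}{5} \left(-2\right) F \right)} = -4879 - 30 \cdot \frac{1}{5} \left(-2\right) \left(-15\right) = -4879 - 30 \left(\left(- \frac{2}{5}\right) \left(-15\right)\right) = -4879 - 30 \cdot 6 = -4879 - 180 = -5059$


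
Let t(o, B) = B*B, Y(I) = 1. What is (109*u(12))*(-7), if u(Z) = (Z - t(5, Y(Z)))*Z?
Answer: -100716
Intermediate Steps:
t(o, B) = B**2
u(Z) = Z*(-1 + Z) (u(Z) = (Z - 1*1**2)*Z = (Z - 1*1)*Z = (Z - 1)*Z = (-1 + Z)*Z = Z*(-1 + Z))
(109*u(12))*(-7) = (109*(12*(-1 + 12)))*(-7) = (109*(12*11))*(-7) = (109*132)*(-7) = 14388*(-7) = -100716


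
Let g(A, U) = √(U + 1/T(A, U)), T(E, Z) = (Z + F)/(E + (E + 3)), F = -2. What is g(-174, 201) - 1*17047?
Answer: -17047 + 3*√876794/199 ≈ -17033.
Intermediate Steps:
T(E, Z) = (-2 + Z)/(3 + 2*E) (T(E, Z) = (Z - 2)/(E + (E + 3)) = (-2 + Z)/(E + (3 + E)) = (-2 + Z)/(3 + 2*E))
g(A, U) = √(U + (3 + 2*A)/(-2 + U)) (g(A, U) = √(U + 1/((-2 + U)/(3 + 2*A))) = √(U + (3 + 2*A)/(-2 + U)))
g(-174, 201) - 1*17047 = √((3 + 2*(-174) + 201*(-2 + 201))/(-2 + 201)) - 1*17047 = √((3 - 348 + 201*199)/199) - 17047 = √((3 - 348 + 39999)/199) - 17047 = √((1/199)*39654) - 17047 = √(39654/199) - 17047 = 3*√876794/199 - 17047 = -17047 + 3*√876794/199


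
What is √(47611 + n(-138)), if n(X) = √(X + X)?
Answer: √(47611 + 2*I*√69) ≈ 218.2 + 0.0381*I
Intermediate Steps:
n(X) = √2*√X (n(X) = √(2*X) = √2*√X)
√(47611 + n(-138)) = √(47611 + √2*√(-138)) = √(47611 + √2*(I*√138)) = √(47611 + 2*I*√69)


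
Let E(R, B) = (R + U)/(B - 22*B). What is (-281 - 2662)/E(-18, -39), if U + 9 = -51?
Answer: 61803/2 ≈ 30902.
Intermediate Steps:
U = -60 (U = -9 - 51 = -60)
E(R, B) = -(-60 + R)/(21*B) (E(R, B) = (R - 60)/(B - 22*B) = (-60 + R)/((-21*B)) = (-60 + R)*(-1/(21*B)) = -(-60 + R)/(21*B))
(-281 - 2662)/E(-18, -39) = (-281 - 2662)/(((1/21)*(60 - 1*(-18))/(-39))) = -2943*(-819/(60 + 18)) = -2943/((1/21)*(-1/39)*78) = -2943/(-2/21) = -2943*(-21/2) = 61803/2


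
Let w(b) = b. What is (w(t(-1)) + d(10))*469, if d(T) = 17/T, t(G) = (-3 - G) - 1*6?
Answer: -29547/10 ≈ -2954.7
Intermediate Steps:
t(G) = -9 - G (t(G) = (-3 - G) - 6 = -9 - G)
(w(t(-1)) + d(10))*469 = ((-9 - 1*(-1)) + 17/10)*469 = ((-9 + 1) + 17*(⅒))*469 = (-8 + 17/10)*469 = -63/10*469 = -29547/10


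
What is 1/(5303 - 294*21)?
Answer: -1/871 ≈ -0.0011481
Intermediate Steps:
1/(5303 - 294*21) = 1/(5303 - 6174) = 1/(-871) = -1/871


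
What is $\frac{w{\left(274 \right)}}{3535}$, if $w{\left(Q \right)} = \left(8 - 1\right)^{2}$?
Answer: $\frac{7}{505} \approx 0.013861$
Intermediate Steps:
$w{\left(Q \right)} = 49$ ($w{\left(Q \right)} = 7^{2} = 49$)
$\frac{w{\left(274 \right)}}{3535} = \frac{49}{3535} = 49 \cdot \frac{1}{3535} = \frac{7}{505}$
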